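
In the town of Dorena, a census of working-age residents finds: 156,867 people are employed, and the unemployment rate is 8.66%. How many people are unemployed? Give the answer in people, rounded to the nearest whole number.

Let U be the number unemployed. The labor force is E + U, and U/(E+U) = 0.0866.
So U = 0.0866 × 156,867 / (1 − 0.0866) = 13584.68 / 0.9134 ≈ 14,873.

About 14,873 are unemployed.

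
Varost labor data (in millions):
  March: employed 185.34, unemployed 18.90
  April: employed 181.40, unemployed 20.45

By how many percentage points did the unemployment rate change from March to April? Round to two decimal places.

March: labor force = 185.34 + 18.90 = 204.24; u = 18.90/204.24 = 9.25%.
April: labor force = 181.40 + 20.45 = 201.85; u = 20.45/201.85 = 10.13%.
Change = 10.13% − 9.25% = +0.88 pp.

The unemployment rate changed by +0.88 percentage points.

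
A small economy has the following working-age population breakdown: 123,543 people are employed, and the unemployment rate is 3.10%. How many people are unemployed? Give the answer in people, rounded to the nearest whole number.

About 3,952 are unemployed.

Let U be the number unemployed. The labor force is E + U, and U/(E+U) = 0.0310.
So U = 0.0310 × 123,543 / (1 − 0.0310) = 3829.83 / 0.9690 ≈ 3,952.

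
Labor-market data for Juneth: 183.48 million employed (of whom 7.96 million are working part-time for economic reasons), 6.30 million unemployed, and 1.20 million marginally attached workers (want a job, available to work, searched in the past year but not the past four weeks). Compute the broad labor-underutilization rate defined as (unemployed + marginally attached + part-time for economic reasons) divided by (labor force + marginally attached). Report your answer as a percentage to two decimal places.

Labor force = 183.48 + 6.30 = 189.78 million.
Numerator = 6.30 + 1.20 + 7.96 = 15.46 million.
Denominator = 189.78 + 1.20 = 190.98 million.
Broad rate = 15.46 / 190.98 = 8.10%.

Broad underutilization rate ≈ 8.10%.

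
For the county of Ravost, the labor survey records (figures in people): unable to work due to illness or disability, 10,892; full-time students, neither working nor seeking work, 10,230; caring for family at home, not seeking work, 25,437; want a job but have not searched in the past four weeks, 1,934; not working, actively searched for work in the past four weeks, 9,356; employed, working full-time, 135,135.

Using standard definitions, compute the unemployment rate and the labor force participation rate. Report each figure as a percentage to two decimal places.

Unemployment rate ≈ 6.48%; labor force participation rate ≈ 74.87%.

Employed = 135,135.
Unemployed = 9,356.
Labor force = 135,135 + 9,356 = 144,491.
Not in labor force = 10,892 + 10,230 + 25,437 + 1,934 = 48,493 (those not working and not actively searching are outside the labor force — including those who want a job but have given up searching).
Civilian working-age population = 144,491 + 48,493 = 192,984.
Unemployment rate = 9,356 / 144,491 = 6.48%.
Labor force participation rate = 144,491 / 192,984 = 74.87%.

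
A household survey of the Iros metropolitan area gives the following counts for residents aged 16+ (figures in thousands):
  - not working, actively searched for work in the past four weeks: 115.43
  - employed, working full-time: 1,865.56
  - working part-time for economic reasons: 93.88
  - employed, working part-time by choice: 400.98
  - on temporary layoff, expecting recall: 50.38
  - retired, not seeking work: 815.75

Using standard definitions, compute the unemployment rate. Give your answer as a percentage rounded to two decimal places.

Employed = 1,865.56 + 93.88 + 400.98 = 2,360.42 thousand (anyone who worked, including part-time for economic reasons, counts as employed).
Unemployed = 115.43 + 50.38 = 165.81 thousand (jobless and actively searching, or on temporary layoff).
Labor force = 2,360.42 + 165.81 = 2,526.23 thousand.
Unemployment rate = 165.81 / 2,526.23 = 6.56%.

Unemployment rate ≈ 6.56%.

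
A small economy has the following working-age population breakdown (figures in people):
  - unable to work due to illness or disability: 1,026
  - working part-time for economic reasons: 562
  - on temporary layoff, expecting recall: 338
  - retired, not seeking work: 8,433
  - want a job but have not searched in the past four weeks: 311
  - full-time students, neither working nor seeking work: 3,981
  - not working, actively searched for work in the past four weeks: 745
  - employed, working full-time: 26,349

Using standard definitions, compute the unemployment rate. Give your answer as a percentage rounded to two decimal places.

Employed = 562 + 26,349 = 26,911 (anyone who worked, including part-time for economic reasons, counts as employed).
Unemployed = 338 + 745 = 1,083 (jobless and actively searching, or on temporary layoff).
Labor force = 26,911 + 1,083 = 27,994.
Unemployment rate = 1,083 / 27,994 = 3.87%.

Unemployment rate ≈ 3.87%.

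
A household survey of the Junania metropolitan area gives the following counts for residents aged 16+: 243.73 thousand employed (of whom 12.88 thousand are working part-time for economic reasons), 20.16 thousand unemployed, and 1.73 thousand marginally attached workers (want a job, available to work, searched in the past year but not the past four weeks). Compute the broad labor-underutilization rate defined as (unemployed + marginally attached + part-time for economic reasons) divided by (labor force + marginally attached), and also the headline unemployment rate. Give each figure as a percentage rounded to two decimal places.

Broad underutilization rate ≈ 13.09%; headline unemployment rate ≈ 7.64%.

Labor force = 243.73 + 20.16 = 263.89 thousand.
Numerator = 20.16 + 1.73 + 12.88 = 34.77 thousand.
Denominator = 263.89 + 1.73 = 265.62 thousand.
Broad rate = 34.77 / 265.62 = 13.09%.
Headline unemployment rate = 20.16 / 263.89 = 7.64%.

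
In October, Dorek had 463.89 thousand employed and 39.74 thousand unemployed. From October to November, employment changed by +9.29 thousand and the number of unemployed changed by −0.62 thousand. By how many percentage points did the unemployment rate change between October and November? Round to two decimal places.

October: labor force = 463.89 + 39.74 = 503.63; u = 39.74/503.63 = 7.89%.
November: labor force = 473.18 + 39.12 = 512.30; u = 39.12/512.30 = 7.64%.
Change = 7.64% − 7.89% = −0.25 pp.

The unemployment rate changed by −0.25 percentage points.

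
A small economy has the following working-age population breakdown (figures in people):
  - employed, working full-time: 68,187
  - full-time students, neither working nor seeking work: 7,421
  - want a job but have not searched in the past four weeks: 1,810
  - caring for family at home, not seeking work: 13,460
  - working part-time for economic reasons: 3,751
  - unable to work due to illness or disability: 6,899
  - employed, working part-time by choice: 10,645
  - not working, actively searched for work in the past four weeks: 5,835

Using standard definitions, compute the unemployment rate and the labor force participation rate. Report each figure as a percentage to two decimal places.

Unemployment rate ≈ 6.60%; labor force participation rate ≈ 74.93%.

Employed = 68,187 + 3,751 + 10,645 = 82,583 (anyone who worked, including part-time for economic reasons, counts as employed).
Unemployed = 5,835.
Labor force = 82,583 + 5,835 = 88,418.
Not in labor force = 7,421 + 1,810 + 13,460 + 6,899 = 29,590 (those not working and not actively searching are outside the labor force — including those who want a job but have given up searching).
Civilian working-age population = 88,418 + 29,590 = 118,008.
Unemployment rate = 5,835 / 88,418 = 6.60%.
Labor force participation rate = 88,418 / 118,008 = 74.93%.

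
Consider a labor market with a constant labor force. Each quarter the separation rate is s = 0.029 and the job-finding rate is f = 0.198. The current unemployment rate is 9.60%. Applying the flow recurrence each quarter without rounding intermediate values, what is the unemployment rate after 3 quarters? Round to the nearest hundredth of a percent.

Unemployment rate after three quarters ≈ 11.31%.

With a fixed labor force, u_{t+1} = u_t + s·(1−u_t) − f·u_t = u_t·(1−s−f) + s.
Here 1−s−f = 0.773 and s = 0.029.
u_1 = 0.096000 × 0.773 + 0.029 = 0.103208.
u_2 = 0.103208 × 0.773 + 0.029 = 0.108780.
u_3 = 0.108780 × 0.773 + 0.029 = 0.113087.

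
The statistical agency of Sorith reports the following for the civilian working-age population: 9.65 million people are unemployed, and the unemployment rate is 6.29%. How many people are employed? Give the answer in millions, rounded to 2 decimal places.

Labor force = U / u = 9.65 / 0.0629 ≈ 153.42 million.
Employed = labor force − unemployed = 153.42 − 9.65 = 143.77 million.

About 143.77 million are employed.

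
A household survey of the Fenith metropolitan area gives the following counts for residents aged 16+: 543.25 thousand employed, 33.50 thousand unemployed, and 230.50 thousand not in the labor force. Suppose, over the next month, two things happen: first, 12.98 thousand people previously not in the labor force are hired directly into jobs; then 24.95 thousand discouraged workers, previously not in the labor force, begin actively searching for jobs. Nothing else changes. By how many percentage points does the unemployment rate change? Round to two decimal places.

Initially, labor force = 543.25 + 33.50 = 576.75 thousand, so u = 33.50/576.75 = 5.81%.
After the first change, employed and labor force both rise by 12.98; unemployed unchanged → E = 556.23, U = 33.50, labor force = 589.73 thousand.
After the second change, unemployed and labor force both rise by 24.95 → E = 556.23, U = 58.45, labor force = 614.68 thousand.
New unemployment rate = 58.45 / 614.68 = 9.51%.
Change = 9.51% − 5.81% = +3.70 percentage points.

The unemployment rate changes by +3.70 percentage points.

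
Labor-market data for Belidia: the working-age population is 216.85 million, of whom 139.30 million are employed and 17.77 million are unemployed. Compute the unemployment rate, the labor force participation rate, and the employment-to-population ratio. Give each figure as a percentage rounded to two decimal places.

Labor force = employed + unemployed = 139.30 + 17.77 = 157.07 million.
Unemployment rate = 17.77 / 157.07 = 11.31%.
Labor force participation rate = 157.07 / 216.85 = 72.43%.
Employment-population ratio = 139.30 / 216.85 = 64.24%.

Unemployment rate ≈ 11.31%; labor force participation rate ≈ 72.43%; employment-population ratio ≈ 64.24%.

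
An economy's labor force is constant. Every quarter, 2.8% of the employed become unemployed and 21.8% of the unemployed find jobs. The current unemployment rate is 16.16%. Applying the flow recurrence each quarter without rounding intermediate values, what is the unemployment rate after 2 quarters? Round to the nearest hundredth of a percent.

With a fixed labor force, u_{t+1} = u_t + s·(1−u_t) − f·u_t = u_t·(1−s−f) + s.
Here 1−s−f = 0.754 and s = 0.028.
u_1 = 0.161600 × 0.754 + 0.028 = 0.149846.
u_2 = 0.149846 × 0.754 + 0.028 = 0.140984.

Unemployment rate after two quarters ≈ 14.10%.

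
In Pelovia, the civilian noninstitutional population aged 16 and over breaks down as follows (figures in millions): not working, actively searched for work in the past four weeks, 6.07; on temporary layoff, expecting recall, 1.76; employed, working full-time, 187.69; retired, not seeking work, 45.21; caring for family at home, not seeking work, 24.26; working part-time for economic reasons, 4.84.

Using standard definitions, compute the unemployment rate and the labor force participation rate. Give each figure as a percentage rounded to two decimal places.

Employed = 187.69 + 4.84 = 192.53 million (anyone who worked, including part-time for economic reasons, counts as employed).
Unemployed = 6.07 + 1.76 = 7.83 million (jobless and actively searching, or on temporary layoff).
Labor force = 192.53 + 7.83 = 200.36 million.
Not in labor force = 45.21 + 24.26 = 69.47 million (those not working and not actively searching are outside the labor force).
Civilian working-age population = 200.36 + 69.47 = 269.83 million.
Unemployment rate = 7.83 / 200.36 = 3.91%.
Labor force participation rate = 200.36 / 269.83 = 74.25%.

Unemployment rate ≈ 3.91%; labor force participation rate ≈ 74.25%.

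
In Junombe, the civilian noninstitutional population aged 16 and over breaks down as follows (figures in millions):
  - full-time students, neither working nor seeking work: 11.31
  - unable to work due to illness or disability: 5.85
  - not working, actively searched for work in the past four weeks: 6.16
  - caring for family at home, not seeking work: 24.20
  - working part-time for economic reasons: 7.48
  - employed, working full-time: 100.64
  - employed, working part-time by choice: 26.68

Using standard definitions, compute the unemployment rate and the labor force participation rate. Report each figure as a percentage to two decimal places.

Employed = 7.48 + 100.64 + 26.68 = 134.80 million (anyone who worked, including part-time for economic reasons, counts as employed).
Unemployed = 6.16 million.
Labor force = 134.80 + 6.16 = 140.96 million.
Not in labor force = 11.31 + 5.85 + 24.20 = 41.36 million (those not working and not actively searching are outside the labor force).
Civilian working-age population = 140.96 + 41.36 = 182.32 million.
Unemployment rate = 6.16 / 140.96 = 4.37%.
Labor force participation rate = 140.96 / 182.32 = 77.31%.

Unemployment rate ≈ 4.37%; labor force participation rate ≈ 77.31%.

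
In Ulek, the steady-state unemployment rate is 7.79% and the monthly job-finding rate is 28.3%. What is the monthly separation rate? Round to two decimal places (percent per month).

Separation rate ≈ 2.39% per month.

From u* = s/(s+f): s = u·f/(1−u).
s = 0.0779 × 28.3 / (1 − 0.0779) = 2.2046 / 0.9221 ≈ 2.39% per month.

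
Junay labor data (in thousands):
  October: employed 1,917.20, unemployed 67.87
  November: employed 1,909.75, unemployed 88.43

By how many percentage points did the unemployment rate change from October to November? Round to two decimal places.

The unemployment rate changed by +1.01 percentage points.

October: labor force = 1,917.20 + 67.87 = 1,985.07; u = 67.87/1,985.07 = 3.42%.
November: labor force = 1,909.75 + 88.43 = 1,998.18; u = 88.43/1,998.18 = 4.43%.
Change = 4.43% − 3.42% = +1.01 pp.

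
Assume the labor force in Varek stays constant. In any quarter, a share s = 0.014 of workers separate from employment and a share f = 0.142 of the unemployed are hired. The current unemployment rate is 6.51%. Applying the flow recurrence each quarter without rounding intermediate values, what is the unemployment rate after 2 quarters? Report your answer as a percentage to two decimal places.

With a fixed labor force, u_{t+1} = u_t + s·(1−u_t) − f·u_t = u_t·(1−s−f) + s.
Here 1−s−f = 0.844 and s = 0.014.
u_1 = 0.065100 × 0.844 + 0.014 = 0.068944.
u_2 = 0.068944 × 0.844 + 0.014 = 0.072189.

Unemployment rate after two quarters ≈ 7.22%.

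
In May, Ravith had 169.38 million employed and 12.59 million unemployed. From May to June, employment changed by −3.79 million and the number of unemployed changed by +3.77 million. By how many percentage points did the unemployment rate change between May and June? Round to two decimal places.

May: labor force = 169.38 + 12.59 = 181.97; u = 12.59/181.97 = 6.92%.
June: labor force = 165.59 + 16.36 = 181.95; u = 16.36/181.95 = 8.99%.
Change = 8.99% − 6.92% = +2.07 pp.

The unemployment rate changed by +2.07 percentage points.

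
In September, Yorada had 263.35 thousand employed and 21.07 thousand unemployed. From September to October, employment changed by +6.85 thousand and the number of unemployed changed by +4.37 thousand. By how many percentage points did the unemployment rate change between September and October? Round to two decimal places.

September: labor force = 263.35 + 21.07 = 284.42; u = 21.07/284.42 = 7.41%.
October: labor force = 270.20 + 25.44 = 295.64; u = 25.44/295.64 = 8.61%.
Change = 8.61% − 7.41% = +1.20 pp.

The unemployment rate changed by +1.20 percentage points.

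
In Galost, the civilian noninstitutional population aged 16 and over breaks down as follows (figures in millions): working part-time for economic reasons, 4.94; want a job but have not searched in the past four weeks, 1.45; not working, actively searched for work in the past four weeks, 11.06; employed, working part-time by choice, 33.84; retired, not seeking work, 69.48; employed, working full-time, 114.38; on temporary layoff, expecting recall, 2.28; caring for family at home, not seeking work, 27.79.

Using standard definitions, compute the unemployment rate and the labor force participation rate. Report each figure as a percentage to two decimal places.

Employed = 4.94 + 33.84 + 114.38 = 153.16 million (anyone who worked, including part-time for economic reasons, counts as employed).
Unemployed = 11.06 + 2.28 = 13.34 million (jobless and actively searching, or on temporary layoff).
Labor force = 153.16 + 13.34 = 166.50 million.
Not in labor force = 1.45 + 69.48 + 27.79 = 98.72 million (those not working and not actively searching are outside the labor force — including those who want a job but have given up searching).
Civilian working-age population = 166.50 + 98.72 = 265.22 million.
Unemployment rate = 13.34 / 166.50 = 8.01%.
Labor force participation rate = 166.50 / 265.22 = 62.78%.

Unemployment rate ≈ 8.01%; labor force participation rate ≈ 62.78%.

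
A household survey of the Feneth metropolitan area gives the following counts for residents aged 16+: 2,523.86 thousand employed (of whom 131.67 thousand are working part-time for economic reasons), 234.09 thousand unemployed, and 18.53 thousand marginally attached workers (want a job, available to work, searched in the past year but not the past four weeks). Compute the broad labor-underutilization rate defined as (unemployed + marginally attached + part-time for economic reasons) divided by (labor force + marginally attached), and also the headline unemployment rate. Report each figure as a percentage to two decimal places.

Labor force = 2,523.86 + 234.09 = 2,757.95 thousand.
Numerator = 234.09 + 18.53 + 131.67 = 384.29 thousand.
Denominator = 2,757.95 + 18.53 = 2,776.48 thousand.
Broad rate = 384.29 / 2,776.48 = 13.84%.
Headline unemployment rate = 234.09 / 2,757.95 = 8.49%.

Broad underutilization rate ≈ 13.84%; headline unemployment rate ≈ 8.49%.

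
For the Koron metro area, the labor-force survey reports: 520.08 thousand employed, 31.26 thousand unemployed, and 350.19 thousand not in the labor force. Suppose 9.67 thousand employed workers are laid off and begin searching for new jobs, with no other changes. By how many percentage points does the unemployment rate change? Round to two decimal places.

The unemployment rate changes by +1.75 percentage points.

Initially, labor force = 520.08 + 31.26 = 551.34 thousand, so u = 31.26/551.34 = 5.67%.
After the change, employed falls and unemployed rises by 9.67; labor force unchanged → E = 510.41, U = 40.93, labor force = 551.34 thousand.
New unemployment rate = 40.93 / 551.34 = 7.42%.
Change = 7.42% − 5.67% = +1.75 percentage points.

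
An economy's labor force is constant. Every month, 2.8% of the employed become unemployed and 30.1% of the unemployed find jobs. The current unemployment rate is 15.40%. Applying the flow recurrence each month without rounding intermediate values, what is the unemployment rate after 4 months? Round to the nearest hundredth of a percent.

Unemployment rate after four months ≈ 9.91%.

With a fixed labor force, u_{t+1} = u_t + s·(1−u_t) − f·u_t = u_t·(1−s−f) + s.
Here 1−s−f = 0.671 and s = 0.028.
u_1 = 0.154000 × 0.671 + 0.028 = 0.131334.
u_2 = 0.131334 × 0.671 + 0.028 = 0.116125.
u_3 = 0.116125 × 0.671 + 0.028 = 0.105920.
u_4 = 0.105920 × 0.671 + 0.028 = 0.099072.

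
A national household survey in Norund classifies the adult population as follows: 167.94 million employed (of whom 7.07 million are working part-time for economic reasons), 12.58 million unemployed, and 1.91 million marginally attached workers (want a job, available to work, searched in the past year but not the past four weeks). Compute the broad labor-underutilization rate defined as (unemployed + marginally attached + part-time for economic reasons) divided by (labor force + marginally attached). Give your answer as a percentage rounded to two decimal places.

Labor force = 167.94 + 12.58 = 180.52 million.
Numerator = 12.58 + 1.91 + 7.07 = 21.56 million.
Denominator = 180.52 + 1.91 = 182.43 million.
Broad rate = 21.56 / 182.43 = 11.82%.

Broad underutilization rate ≈ 11.82%.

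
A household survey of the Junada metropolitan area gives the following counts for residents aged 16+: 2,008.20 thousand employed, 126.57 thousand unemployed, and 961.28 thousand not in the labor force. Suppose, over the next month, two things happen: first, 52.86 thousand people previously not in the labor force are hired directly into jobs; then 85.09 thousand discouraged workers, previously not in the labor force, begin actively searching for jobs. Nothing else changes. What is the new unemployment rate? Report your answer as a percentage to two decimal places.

New unemployment rate ≈ 9.31%.

Initially, labor force = 2,008.20 + 126.57 = 2,134.77 thousand, so u = 126.57/2,134.77 = 5.93%.
After the first change, employed and labor force both rise by 52.86; unemployed unchanged → E = 2,061.06, U = 126.57, labor force = 2,187.63 thousand.
After the second change, unemployed and labor force both rise by 85.09 → E = 2,061.06, U = 211.66, labor force = 2,272.72 thousand.
New unemployment rate = 211.66 / 2,272.72 = 9.31%.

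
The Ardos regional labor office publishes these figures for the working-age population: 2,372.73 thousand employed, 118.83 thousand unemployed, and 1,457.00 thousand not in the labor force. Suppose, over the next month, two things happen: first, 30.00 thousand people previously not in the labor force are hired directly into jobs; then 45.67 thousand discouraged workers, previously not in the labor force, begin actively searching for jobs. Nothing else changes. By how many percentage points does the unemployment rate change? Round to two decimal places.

The unemployment rate changes by +1.64 percentage points.

Initially, labor force = 2,372.73 + 118.83 = 2,491.56 thousand, so u = 118.83/2,491.56 = 4.77%.
After the first change, employed and labor force both rise by 30.00; unemployed unchanged → E = 2,402.73, U = 118.83, labor force = 2,521.56 thousand.
After the second change, unemployed and labor force both rise by 45.67 → E = 2,402.73, U = 164.50, labor force = 2,567.23 thousand.
New unemployment rate = 164.50 / 2,567.23 = 6.41%.
Change = 6.41% − 4.77% = +1.64 percentage points.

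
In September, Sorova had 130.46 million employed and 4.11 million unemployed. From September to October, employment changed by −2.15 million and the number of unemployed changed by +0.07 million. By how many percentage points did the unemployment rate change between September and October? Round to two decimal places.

The unemployment rate changed by +0.10 percentage points.

September: labor force = 130.46 + 4.11 = 134.57; u = 4.11/134.57 = 3.05%.
October: labor force = 128.31 + 4.18 = 132.49; u = 4.18/132.49 = 3.15%.
Change = 3.15% − 3.05% = +0.10 pp.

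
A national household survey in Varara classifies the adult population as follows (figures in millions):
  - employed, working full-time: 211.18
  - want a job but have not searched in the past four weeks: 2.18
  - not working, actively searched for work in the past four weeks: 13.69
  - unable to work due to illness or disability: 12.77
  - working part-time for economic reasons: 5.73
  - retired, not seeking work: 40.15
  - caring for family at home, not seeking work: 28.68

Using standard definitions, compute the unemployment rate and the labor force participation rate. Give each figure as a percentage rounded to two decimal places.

Unemployment rate ≈ 5.94%; labor force participation rate ≈ 73.35%.

Employed = 211.18 + 5.73 = 216.91 million (anyone who worked, including part-time for economic reasons, counts as employed).
Unemployed = 13.69 million.
Labor force = 216.91 + 13.69 = 230.60 million.
Not in labor force = 2.18 + 12.77 + 40.15 + 28.68 = 83.78 million (those not working and not actively searching are outside the labor force — including those who want a job but have given up searching).
Civilian working-age population = 230.60 + 83.78 = 314.38 million.
Unemployment rate = 13.69 / 230.60 = 5.94%.
Labor force participation rate = 230.60 / 314.38 = 73.35%.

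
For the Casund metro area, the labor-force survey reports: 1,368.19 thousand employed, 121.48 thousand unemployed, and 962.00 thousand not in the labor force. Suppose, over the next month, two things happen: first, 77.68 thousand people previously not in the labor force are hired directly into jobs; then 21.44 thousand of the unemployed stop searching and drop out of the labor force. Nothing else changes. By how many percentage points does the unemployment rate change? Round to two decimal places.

The unemployment rate changes by −1.68 percentage points.

Initially, labor force = 1,368.19 + 121.48 = 1,489.67 thousand, so u = 121.48/1,489.67 = 8.15%.
After the first change, employed and labor force both rise by 77.68; unemployed unchanged → E = 1,445.87, U = 121.48, labor force = 1,567.35 thousand.
After the second change, unemployed and labor force both fall by 21.44 → E = 1,445.87, U = 100.04, labor force = 1,545.91 thousand.
New unemployment rate = 100.04 / 1,545.91 = 6.47%.
Change = 6.47% − 8.15% = −1.68 percentage points.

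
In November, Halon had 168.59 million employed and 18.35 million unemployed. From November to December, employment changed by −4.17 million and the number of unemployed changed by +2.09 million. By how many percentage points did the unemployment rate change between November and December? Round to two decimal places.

The unemployment rate changed by +1.24 percentage points.

November: labor force = 168.59 + 18.35 = 186.94; u = 18.35/186.94 = 9.82%.
December: labor force = 164.42 + 20.44 = 184.86; u = 20.44/184.86 = 11.06%.
Change = 11.06% − 9.82% = +1.24 pp.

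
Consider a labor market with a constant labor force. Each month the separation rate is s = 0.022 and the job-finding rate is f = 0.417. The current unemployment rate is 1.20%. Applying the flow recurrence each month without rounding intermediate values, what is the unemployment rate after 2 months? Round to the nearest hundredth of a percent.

With a fixed labor force, u_{t+1} = u_t + s·(1−u_t) − f·u_t = u_t·(1−s−f) + s.
Here 1−s−f = 0.561 and s = 0.022.
u_1 = 0.012000 × 0.561 + 0.022 = 0.028732.
u_2 = 0.028732 × 0.561 + 0.022 = 0.038119.

Unemployment rate after two months ≈ 3.81%.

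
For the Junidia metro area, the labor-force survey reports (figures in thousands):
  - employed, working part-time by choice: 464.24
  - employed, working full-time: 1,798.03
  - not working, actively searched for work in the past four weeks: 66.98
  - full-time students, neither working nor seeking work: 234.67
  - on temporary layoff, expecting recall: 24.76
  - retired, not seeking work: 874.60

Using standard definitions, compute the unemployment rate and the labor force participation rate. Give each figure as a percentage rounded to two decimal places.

Employed = 464.24 + 1,798.03 = 2,262.27 thousand.
Unemployed = 66.98 + 24.76 = 91.74 thousand (jobless and actively searching, or on temporary layoff).
Labor force = 2,262.27 + 91.74 = 2,354.01 thousand.
Not in labor force = 234.67 + 874.60 = 1,109.27 thousand (those not working and not actively searching are outside the labor force).
Civilian working-age population = 2,354.01 + 1,109.27 = 3,463.28 thousand.
Unemployment rate = 91.74 / 2,354.01 = 3.90%.
Labor force participation rate = 2,354.01 / 3,463.28 = 67.97%.

Unemployment rate ≈ 3.90%; labor force participation rate ≈ 67.97%.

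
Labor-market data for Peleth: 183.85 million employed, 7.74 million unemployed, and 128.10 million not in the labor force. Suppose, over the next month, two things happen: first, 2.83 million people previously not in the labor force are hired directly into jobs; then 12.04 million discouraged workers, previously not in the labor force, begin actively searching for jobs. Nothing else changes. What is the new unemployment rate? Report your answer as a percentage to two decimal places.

Initially, labor force = 183.85 + 7.74 = 191.59 million, so u = 7.74/191.59 = 4.04%.
After the first change, employed and labor force both rise by 2.83; unemployed unchanged → E = 186.68, U = 7.74, labor force = 194.42 million.
After the second change, unemployed and labor force both rise by 12.04 → E = 186.68, U = 19.78, labor force = 206.46 million.
New unemployment rate = 19.78 / 206.46 = 9.58%.

New unemployment rate ≈ 9.58%.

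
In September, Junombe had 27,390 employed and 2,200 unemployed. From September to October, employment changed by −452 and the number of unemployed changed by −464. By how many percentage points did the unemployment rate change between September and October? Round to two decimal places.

The unemployment rate changed by −1.38 percentage points.

September: labor force = 27,390 + 2,200 = 29,590; u = 2,200/29,590 = 7.43%.
October: labor force = 26,938 + 1,736 = 28,674; u = 1,736/28,674 = 6.05%.
Change = 6.05% − 7.43% = −1.38 pp.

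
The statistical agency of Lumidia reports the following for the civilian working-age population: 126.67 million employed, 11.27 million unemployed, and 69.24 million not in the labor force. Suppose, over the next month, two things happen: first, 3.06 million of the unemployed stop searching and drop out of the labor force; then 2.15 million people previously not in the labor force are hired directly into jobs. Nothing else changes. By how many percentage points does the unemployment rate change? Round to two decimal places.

Initially, labor force = 126.67 + 11.27 = 137.94 million, so u = 11.27/137.94 = 8.17%.
After the first change, unemployed and labor force both fall by 3.06 → E = 126.67, U = 8.21, labor force = 134.88 million.
After the second change, employed and labor force both rise by 2.15; unemployed unchanged → E = 128.82, U = 8.21, labor force = 137.03 million.
New unemployment rate = 8.21 / 137.03 = 5.99%.
Change = 5.99% − 8.17% = −2.18 percentage points.

The unemployment rate changes by −2.18 percentage points.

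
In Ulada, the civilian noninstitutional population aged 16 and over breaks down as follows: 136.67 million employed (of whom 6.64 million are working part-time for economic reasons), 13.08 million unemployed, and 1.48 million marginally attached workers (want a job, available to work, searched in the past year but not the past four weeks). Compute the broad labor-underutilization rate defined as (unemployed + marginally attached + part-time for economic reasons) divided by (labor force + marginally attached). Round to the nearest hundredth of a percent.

Broad underutilization rate ≈ 14.02%.

Labor force = 136.67 + 13.08 = 149.75 million.
Numerator = 13.08 + 1.48 + 6.64 = 21.20 million.
Denominator = 149.75 + 1.48 = 151.23 million.
Broad rate = 21.20 / 151.23 = 14.02%.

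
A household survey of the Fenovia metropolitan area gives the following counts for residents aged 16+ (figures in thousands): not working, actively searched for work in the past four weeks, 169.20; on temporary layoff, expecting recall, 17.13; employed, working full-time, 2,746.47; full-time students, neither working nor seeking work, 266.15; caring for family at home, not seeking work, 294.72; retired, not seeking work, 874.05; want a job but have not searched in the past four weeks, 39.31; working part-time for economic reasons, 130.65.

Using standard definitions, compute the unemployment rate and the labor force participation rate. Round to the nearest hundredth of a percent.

Unemployment rate ≈ 6.08%; labor force participation rate ≈ 67.51%.

Employed = 2,746.47 + 130.65 = 2,877.12 thousand (anyone who worked, including part-time for economic reasons, counts as employed).
Unemployed = 169.20 + 17.13 = 186.33 thousand (jobless and actively searching, or on temporary layoff).
Labor force = 2,877.12 + 186.33 = 3,063.45 thousand.
Not in labor force = 266.15 + 294.72 + 874.05 + 39.31 = 1,474.23 thousand (those not working and not actively searching are outside the labor force — including those who want a job but have given up searching).
Civilian working-age population = 3,063.45 + 1,474.23 = 4,537.68 thousand.
Unemployment rate = 186.33 / 3,063.45 = 6.08%.
Labor force participation rate = 3,063.45 / 4,537.68 = 67.51%.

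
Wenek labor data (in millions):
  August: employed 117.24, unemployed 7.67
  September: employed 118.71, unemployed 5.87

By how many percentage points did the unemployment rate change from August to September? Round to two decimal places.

The unemployment rate changed by −1.43 percentage points.

August: labor force = 117.24 + 7.67 = 124.91; u = 7.67/124.91 = 6.14%.
September: labor force = 118.71 + 5.87 = 124.58; u = 5.87/124.58 = 4.71%.
Change = 4.71% − 6.14% = −1.43 pp.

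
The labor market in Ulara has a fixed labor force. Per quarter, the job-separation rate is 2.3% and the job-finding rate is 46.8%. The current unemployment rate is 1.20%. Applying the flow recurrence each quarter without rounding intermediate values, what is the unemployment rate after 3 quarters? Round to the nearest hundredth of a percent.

Unemployment rate after three quarters ≈ 4.22%.

With a fixed labor force, u_{t+1} = u_t + s·(1−u_t) − f·u_t = u_t·(1−s−f) + s.
Here 1−s−f = 0.509 and s = 0.023.
u_1 = 0.012000 × 0.509 + 0.023 = 0.029108.
u_2 = 0.029108 × 0.509 + 0.023 = 0.037816.
u_3 = 0.037816 × 0.509 + 0.023 = 0.042248.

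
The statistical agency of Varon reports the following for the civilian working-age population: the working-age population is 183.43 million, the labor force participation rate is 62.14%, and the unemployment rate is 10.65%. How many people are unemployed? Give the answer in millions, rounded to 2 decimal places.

Labor force = 0.6214 × 183.43 = 113.98 million.
Unemployed = 0.1065 × 113.98 ≈ 12.14 million.

About 12.14 million are unemployed.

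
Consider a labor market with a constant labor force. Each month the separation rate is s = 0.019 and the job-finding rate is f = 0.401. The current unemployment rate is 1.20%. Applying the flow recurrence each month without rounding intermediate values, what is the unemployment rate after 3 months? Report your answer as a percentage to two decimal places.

Unemployment rate after three months ≈ 3.88%.

With a fixed labor force, u_{t+1} = u_t + s·(1−u_t) − f·u_t = u_t·(1−s−f) + s.
Here 1−s−f = 0.580 and s = 0.019.
u_1 = 0.012000 × 0.580 + 0.019 = 0.025960.
u_2 = 0.025960 × 0.580 + 0.019 = 0.034057.
u_3 = 0.034057 × 0.580 + 0.019 = 0.038753.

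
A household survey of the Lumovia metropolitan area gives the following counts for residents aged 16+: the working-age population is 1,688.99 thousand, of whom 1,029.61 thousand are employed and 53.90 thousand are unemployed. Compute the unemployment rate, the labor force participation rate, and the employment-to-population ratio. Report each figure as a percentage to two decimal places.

Unemployment rate ≈ 4.97%; labor force participation rate ≈ 64.15%; employment-population ratio ≈ 60.96%.

Labor force = employed + unemployed = 1,029.61 + 53.90 = 1,083.51 thousand.
Unemployment rate = 53.90 / 1,083.51 = 4.97%.
Labor force participation rate = 1,083.51 / 1,688.99 = 64.15%.
Employment-population ratio = 1,029.61 / 1,688.99 = 60.96%.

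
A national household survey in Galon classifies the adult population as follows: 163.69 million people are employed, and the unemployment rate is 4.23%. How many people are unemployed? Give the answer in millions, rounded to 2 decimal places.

About 7.23 million are unemployed.

Let U be the number unemployed. The labor force is E + U, and U/(E+U) = 0.0423.
So U = 0.0423 × 163.69 / (1 − 0.0423) = 6.9241 / 0.9577 ≈ 7.23 million.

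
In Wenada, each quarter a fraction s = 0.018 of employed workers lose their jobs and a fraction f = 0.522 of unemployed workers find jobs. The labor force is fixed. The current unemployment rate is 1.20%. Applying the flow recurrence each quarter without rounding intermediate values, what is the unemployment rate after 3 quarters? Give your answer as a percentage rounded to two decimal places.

Unemployment rate after three quarters ≈ 3.13%.

With a fixed labor force, u_{t+1} = u_t + s·(1−u_t) − f·u_t = u_t·(1−s−f) + s.
Here 1−s−f = 0.460 and s = 0.018.
u_1 = 0.012000 × 0.460 + 0.018 = 0.023520.
u_2 = 0.023520 × 0.460 + 0.018 = 0.028819.
u_3 = 0.028819 × 0.460 + 0.018 = 0.031257.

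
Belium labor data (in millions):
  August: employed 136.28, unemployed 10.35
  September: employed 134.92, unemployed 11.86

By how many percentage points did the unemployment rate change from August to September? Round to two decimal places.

The unemployment rate changed by +1.02 percentage points.

August: labor force = 136.28 + 10.35 = 146.63; u = 10.35/146.63 = 7.06%.
September: labor force = 134.92 + 11.86 = 146.78; u = 11.86/146.78 = 8.08%.
Change = 8.08% − 7.06% = +1.02 pp.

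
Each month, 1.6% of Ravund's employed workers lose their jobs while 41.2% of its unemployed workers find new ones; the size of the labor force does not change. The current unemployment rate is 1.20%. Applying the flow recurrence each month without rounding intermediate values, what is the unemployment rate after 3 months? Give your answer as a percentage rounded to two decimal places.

With a fixed labor force, u_{t+1} = u_t + s·(1−u_t) − f·u_t = u_t·(1−s−f) + s.
Here 1−s−f = 0.572 and s = 0.016.
u_1 = 0.012000 × 0.572 + 0.016 = 0.022864.
u_2 = 0.022864 × 0.572 + 0.016 = 0.029078.
u_3 = 0.029078 × 0.572 + 0.016 = 0.032633.

Unemployment rate after three months ≈ 3.26%.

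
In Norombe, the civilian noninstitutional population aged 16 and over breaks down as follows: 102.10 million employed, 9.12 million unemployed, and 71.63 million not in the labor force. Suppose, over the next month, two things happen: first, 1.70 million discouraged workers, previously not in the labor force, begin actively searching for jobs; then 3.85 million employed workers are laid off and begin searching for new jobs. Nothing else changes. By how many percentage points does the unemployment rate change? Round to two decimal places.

The unemployment rate changes by +4.79 percentage points.

Initially, labor force = 102.10 + 9.12 = 111.22 million, so u = 9.12/111.22 = 8.20%.
After the first change, unemployed and labor force both rise by 1.70 → E = 102.10, U = 10.82, labor force = 112.92 million.
After the second change, employed falls and unemployed rises by 3.85; labor force unchanged → E = 98.25, U = 14.67, labor force = 112.92 million.
New unemployment rate = 14.67 / 112.92 = 12.99%.
Change = 12.99% − 8.20% = +4.79 percentage points.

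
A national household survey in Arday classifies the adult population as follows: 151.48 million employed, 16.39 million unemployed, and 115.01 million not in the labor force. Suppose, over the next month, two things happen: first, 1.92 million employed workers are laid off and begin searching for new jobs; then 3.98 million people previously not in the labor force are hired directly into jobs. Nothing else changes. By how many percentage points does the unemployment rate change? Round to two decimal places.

The unemployment rate changes by +0.89 percentage points.

Initially, labor force = 151.48 + 16.39 = 167.87 million, so u = 16.39/167.87 = 9.76%.
After the first change, employed falls and unemployed rises by 1.92; labor force unchanged → E = 149.56, U = 18.31, labor force = 167.87 million.
After the second change, employed and labor force both rise by 3.98; unemployed unchanged → E = 153.54, U = 18.31, labor force = 171.85 million.
New unemployment rate = 18.31 / 171.85 = 10.65%.
Change = 10.65% − 9.76% = +0.89 percentage points.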